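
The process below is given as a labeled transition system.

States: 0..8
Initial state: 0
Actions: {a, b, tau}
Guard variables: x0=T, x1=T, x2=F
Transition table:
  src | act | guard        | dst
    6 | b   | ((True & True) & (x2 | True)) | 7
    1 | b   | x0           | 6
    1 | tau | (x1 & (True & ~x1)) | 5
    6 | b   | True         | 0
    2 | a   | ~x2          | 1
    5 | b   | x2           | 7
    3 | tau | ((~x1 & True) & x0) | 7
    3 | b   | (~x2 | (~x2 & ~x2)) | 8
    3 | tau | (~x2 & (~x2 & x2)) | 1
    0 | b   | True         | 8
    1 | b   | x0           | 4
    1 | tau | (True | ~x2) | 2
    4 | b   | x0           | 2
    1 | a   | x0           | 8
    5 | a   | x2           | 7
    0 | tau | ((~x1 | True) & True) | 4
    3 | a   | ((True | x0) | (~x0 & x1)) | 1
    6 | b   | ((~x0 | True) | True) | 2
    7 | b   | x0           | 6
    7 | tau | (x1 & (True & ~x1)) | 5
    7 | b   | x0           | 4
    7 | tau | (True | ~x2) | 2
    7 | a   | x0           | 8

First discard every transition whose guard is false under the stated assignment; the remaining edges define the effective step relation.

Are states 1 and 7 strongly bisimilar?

Answer: BISIMILAR

Trace:
Compute ~ classes (split until stable):
  π0 = {{0,1,2,3,4,5,6,7,8}}
  π1 = {{0},{1,7},{2},{3},{4,6},{5,8}}
  π2 = {{0},{1,7},{2},{3},{4},{5,8},{6}}
stable after 3 split(s): 7 block(s)
class of 1: {1,7}; class of 7: {1,7}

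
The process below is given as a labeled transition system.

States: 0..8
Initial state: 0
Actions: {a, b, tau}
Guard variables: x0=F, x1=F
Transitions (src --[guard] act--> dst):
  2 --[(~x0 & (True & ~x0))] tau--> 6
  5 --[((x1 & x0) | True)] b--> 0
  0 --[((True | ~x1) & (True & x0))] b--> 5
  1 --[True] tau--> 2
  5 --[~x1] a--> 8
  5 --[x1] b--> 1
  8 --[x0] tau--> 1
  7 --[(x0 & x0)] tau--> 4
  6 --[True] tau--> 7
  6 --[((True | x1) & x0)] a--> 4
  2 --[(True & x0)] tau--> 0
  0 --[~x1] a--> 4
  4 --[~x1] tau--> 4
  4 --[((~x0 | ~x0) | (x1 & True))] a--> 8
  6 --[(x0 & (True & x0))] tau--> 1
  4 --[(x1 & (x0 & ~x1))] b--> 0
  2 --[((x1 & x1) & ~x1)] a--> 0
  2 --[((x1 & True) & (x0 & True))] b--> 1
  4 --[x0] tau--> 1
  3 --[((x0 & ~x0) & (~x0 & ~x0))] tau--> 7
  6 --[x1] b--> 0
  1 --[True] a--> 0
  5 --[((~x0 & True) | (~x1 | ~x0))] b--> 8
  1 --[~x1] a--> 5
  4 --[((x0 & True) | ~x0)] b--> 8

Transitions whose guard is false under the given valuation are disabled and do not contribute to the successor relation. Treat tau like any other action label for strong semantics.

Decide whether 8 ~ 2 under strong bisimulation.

Answer: NOT BISIMILAR

Trace:
Compute ~ classes (split until stable):
  π0 = {{0,1,2,3,4,5,6,7,8}}
  π1 = {{0},{1},{2,6},{3,7,8},{4},{5}}
  π2 = {{0},{1},{2},{3,7,8},{4},{5},{6}}
7 equivalence class(es) (converged in 3)
8∈{3,7,8}, 2∈{2}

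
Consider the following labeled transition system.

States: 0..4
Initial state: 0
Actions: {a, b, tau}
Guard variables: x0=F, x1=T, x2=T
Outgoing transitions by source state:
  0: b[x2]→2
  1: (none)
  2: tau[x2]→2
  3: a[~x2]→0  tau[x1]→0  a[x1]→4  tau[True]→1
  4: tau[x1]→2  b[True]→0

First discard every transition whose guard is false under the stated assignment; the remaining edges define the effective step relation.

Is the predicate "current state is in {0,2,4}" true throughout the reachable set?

Allowed set {0,2,4}
Reach set: {0,2}
  0: safe
  2: safe

Answer: INVARIANT HOLDS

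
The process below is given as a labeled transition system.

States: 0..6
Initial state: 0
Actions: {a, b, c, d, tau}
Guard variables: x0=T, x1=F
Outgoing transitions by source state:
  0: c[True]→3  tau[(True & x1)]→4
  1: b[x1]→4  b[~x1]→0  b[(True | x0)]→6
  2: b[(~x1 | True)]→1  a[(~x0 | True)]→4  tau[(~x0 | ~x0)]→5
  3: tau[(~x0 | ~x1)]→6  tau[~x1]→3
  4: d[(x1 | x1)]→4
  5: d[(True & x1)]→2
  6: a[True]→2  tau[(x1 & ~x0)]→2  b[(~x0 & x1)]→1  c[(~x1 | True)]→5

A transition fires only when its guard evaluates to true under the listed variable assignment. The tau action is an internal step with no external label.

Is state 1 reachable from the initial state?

Guard filter leaves 9 enabled edge(s).
depth 0: {0}
depth 1: {3}  total {0,3}
depth 2: {6}  total {0,3,6}
depth 3: {2,5}  total {0,2,3,5,6}
depth 4: {1,4}  total {0,1,2,3,4,5,6}
Reachable = {0,1,2,3,4,5,6}
witness 1: c·tau·a·b

Answer: REACHABLE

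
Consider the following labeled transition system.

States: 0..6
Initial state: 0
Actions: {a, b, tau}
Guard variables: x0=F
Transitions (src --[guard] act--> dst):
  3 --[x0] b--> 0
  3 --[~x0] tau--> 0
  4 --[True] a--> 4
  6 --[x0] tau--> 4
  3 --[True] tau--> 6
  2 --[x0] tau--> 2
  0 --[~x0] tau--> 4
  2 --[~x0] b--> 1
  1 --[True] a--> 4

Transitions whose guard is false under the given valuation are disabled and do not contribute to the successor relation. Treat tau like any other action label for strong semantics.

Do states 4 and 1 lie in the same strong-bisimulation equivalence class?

Answer: BISIMILAR

Trace:
Refine partition for ~:
  π0 = {{0,1,2,3,4,5,6}}
  π1 = {{0,3},{1,4},{2},{5,6}}
  π2 = {{0},{1,4},{2},{3},{5,6}}
Fixed point at round 3; 5 class(es).
class of 4: {1,4}; class of 1: {1,4}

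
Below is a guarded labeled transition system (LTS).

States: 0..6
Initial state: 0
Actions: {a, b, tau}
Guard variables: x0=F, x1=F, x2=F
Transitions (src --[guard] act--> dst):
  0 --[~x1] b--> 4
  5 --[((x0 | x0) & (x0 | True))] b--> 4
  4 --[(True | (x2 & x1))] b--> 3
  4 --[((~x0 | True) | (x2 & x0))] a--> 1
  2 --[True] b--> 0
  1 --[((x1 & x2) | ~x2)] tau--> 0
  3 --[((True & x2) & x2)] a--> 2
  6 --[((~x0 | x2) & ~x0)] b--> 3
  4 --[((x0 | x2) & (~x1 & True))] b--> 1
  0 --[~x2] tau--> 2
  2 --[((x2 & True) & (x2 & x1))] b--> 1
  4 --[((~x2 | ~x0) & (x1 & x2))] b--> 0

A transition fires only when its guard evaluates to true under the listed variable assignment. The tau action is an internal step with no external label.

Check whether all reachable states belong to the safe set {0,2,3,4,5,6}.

Allowed set {0,2,3,4,5,6}
Reach set: {0,1,2,3,4}
  0: ok
  1: outside
  2: ok
  3: ok
  4: ok
counterexample path to 1: b·a

Answer: INVARIANT VIOLATED at state 1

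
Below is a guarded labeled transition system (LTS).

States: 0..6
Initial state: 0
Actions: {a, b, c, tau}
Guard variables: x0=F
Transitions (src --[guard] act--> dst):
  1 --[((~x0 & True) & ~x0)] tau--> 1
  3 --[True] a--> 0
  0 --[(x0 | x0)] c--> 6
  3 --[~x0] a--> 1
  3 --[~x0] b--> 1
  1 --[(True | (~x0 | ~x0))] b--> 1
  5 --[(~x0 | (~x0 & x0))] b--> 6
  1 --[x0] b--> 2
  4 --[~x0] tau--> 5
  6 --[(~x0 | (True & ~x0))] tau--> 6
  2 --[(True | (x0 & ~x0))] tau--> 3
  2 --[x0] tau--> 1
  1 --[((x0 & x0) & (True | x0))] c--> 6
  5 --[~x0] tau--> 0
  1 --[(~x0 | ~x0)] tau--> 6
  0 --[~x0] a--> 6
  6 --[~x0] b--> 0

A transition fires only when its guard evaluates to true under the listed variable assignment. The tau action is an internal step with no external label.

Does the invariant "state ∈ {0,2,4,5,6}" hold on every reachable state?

Answer: INVARIANT HOLDS

Trace:
Allowed set {0,2,4,5,6}
Reachable = {0,6}
  0: ✓
  6: ✓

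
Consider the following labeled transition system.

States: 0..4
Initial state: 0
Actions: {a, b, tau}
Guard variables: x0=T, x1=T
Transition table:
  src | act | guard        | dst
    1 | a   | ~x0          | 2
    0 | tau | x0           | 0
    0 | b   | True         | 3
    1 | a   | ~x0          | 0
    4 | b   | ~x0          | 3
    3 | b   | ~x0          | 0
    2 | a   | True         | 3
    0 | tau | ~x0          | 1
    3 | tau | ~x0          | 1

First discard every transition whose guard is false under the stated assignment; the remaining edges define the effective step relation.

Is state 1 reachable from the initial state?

After dropping false guards: 3 live edges.
L0 = {0}
L1 = {3}  now seen {0,3}
Reach set: {0,3}

Answer: UNREACHABLE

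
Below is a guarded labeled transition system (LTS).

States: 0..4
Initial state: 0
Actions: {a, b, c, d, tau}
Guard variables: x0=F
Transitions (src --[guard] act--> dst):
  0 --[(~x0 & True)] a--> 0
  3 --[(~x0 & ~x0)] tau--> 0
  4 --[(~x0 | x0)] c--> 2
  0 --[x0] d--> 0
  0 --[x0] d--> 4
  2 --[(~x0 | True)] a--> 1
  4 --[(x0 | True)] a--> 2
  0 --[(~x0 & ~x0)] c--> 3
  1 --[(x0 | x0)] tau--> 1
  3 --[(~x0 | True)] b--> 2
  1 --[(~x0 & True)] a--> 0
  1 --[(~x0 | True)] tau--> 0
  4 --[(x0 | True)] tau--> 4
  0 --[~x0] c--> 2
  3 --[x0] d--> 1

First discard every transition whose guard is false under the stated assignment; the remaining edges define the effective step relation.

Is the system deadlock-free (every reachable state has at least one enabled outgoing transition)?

Reach set: {0,1,2,3}
  0: a→0  c→2  c→3  [3 out]
  1: a→0  tau→0  [2 out]
  2: a→1  [1 out]
  3: b→2  tau→0  [2 out]

Answer: DEADLOCK-FREE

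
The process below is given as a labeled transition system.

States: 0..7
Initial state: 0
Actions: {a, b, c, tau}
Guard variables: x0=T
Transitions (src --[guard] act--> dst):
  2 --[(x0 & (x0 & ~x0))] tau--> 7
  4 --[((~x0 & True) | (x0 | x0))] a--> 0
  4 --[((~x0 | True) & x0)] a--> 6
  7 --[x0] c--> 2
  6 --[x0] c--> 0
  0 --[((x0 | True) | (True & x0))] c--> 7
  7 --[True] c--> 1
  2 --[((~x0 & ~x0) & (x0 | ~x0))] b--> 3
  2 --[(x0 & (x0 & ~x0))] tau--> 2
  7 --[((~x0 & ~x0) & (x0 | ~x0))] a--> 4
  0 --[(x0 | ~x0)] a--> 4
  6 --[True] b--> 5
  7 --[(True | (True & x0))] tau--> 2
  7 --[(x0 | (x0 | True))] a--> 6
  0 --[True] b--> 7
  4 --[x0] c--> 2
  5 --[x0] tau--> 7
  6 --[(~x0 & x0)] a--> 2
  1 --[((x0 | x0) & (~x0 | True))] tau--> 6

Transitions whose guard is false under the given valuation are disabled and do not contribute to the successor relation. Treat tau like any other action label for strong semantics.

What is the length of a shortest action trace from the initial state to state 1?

Answer: 2

Trace:
BFS to 1:
  Layer 0: {0}
  Layer 1: {4,7}
  Layer 2: {1,2,6}
first hit 1 at d=2 via b·c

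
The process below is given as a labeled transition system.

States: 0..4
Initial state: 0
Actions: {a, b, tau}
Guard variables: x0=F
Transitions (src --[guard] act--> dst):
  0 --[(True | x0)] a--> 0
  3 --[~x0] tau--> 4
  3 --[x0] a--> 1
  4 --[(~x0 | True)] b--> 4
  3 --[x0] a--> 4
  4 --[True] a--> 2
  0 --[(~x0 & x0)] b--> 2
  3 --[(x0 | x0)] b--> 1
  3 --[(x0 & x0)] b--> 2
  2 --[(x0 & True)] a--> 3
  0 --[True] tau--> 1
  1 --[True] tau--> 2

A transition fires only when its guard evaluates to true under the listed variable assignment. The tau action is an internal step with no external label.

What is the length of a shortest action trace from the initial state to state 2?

Breadth-first toward 2:
  Layer 0: {0}
  Layer 1: {1}
  Layer 2: {2}
first hit 2 at d=2 via tau·tau

Answer: 2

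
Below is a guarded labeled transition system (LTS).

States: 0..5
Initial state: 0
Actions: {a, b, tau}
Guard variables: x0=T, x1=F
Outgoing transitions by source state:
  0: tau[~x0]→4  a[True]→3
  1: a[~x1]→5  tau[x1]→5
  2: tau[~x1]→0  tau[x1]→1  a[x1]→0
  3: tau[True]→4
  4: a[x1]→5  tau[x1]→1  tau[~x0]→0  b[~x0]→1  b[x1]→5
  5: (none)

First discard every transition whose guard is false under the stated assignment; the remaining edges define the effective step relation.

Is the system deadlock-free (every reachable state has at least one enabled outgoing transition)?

Reachable = {0,3,4}
  0: a→3  [1 out]
  3: tau→4  [1 out]
  4: ∅  [deadlock]
trace reaching 4: a·tau

Answer: DEADLOCK at state 4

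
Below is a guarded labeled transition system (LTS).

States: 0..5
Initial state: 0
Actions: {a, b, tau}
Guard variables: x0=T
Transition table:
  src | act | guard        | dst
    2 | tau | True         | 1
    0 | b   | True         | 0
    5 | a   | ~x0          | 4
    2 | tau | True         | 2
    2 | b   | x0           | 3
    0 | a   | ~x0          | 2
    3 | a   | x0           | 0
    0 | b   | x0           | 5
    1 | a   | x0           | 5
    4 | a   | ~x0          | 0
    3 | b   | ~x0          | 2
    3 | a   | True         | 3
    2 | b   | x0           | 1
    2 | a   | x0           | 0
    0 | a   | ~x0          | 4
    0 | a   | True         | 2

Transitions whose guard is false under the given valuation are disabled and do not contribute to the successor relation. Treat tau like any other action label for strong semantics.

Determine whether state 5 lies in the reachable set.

11 transition(s) survive guard evaluation.
Layer 0: {0}
Layer 1: {2,5}  cumulative {0,2,5}
Layer 2: {1,3}  cumulative {0,1,2,3,5}
Reachable = {0,1,2,3,5}
trace reaching 5: b

Answer: REACHABLE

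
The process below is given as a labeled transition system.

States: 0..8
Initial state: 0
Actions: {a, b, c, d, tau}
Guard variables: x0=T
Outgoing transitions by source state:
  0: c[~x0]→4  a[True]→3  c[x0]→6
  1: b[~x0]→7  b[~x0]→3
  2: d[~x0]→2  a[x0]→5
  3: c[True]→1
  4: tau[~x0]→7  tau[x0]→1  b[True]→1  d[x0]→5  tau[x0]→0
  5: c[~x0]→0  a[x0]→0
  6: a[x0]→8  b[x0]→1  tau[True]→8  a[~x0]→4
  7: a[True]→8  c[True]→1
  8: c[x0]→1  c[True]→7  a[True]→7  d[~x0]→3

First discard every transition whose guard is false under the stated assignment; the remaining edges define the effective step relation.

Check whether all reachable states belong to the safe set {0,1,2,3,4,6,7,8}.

Inv-set: {0,1,2,3,4,6,7,8}
Reach set: {0,1,3,6,7,8}
  0: ✓
  1: ✓
  3: ✓
  6: ✓
  7: ✓
  8: ✓

Answer: INVARIANT HOLDS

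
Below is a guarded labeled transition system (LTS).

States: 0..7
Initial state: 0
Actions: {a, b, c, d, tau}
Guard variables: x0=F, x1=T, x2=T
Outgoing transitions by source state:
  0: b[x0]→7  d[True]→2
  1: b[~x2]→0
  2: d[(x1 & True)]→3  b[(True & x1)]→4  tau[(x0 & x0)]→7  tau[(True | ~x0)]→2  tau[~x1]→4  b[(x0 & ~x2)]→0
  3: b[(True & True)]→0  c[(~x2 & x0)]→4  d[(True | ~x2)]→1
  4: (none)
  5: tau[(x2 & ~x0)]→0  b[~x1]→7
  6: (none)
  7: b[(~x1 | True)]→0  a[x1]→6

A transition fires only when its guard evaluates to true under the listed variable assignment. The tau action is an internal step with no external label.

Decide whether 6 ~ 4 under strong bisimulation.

Answer: BISIMILAR

Working:
Refine partition for ~:
  round 0: {{0,1,2,3,4,5,6,7}}
  round 1: {{0},{1,4,6},{2},{3},{5},{7}}
6 equivalence class(es) (converged in 2)
[6]={1,4,6}  [4]={1,4,6}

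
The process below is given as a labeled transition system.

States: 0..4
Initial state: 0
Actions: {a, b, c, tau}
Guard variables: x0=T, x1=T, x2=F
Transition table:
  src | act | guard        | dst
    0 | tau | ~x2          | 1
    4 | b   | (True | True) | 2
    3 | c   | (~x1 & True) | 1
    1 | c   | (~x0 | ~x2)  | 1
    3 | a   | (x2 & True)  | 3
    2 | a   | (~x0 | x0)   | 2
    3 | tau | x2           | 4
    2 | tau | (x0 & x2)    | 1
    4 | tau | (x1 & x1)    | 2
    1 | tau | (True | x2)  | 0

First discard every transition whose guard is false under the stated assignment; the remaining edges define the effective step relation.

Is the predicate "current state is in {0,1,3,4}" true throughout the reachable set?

Answer: INVARIANT HOLDS

Trace:
Allowed set {0,1,3,4}
Reachable = {0,1}
  0: ✓
  1: ✓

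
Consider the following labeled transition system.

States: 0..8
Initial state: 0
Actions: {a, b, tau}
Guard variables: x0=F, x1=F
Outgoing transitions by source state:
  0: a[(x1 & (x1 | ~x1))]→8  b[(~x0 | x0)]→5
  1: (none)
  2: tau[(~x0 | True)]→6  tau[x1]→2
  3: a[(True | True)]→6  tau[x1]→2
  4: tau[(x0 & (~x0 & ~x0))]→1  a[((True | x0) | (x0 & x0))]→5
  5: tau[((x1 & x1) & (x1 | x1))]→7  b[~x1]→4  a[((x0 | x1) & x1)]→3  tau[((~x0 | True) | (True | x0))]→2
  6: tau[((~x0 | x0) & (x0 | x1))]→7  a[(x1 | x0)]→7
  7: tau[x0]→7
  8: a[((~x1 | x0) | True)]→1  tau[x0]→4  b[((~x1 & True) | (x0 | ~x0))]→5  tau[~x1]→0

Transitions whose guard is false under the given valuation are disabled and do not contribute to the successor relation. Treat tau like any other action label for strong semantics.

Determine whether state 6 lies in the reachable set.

Answer: REACHABLE

Trace:
Guard filter leaves 9 enabled edge(s).
depth 0: {0}
depth 1: {5}  cumulative {0,5}
depth 2: {2,4}  cumulative {0,2,4,5}
depth 3: {6}  cumulative {0,2,4,5,6}
Reach set: {0,2,4,5,6}
witness 6: b·tau·tau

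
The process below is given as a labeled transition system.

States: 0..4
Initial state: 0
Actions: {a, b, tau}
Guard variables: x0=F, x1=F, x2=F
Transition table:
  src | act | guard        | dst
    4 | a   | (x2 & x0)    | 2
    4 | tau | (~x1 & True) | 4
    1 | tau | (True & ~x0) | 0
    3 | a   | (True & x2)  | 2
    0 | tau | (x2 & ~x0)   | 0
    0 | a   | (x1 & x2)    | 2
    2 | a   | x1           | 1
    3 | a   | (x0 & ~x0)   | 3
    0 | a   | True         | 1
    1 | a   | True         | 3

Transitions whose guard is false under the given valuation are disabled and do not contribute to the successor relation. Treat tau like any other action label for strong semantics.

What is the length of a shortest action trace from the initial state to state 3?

Answer: 2

Trace:
BFS to 3:
  L0 = {0}
  L1 = {1}
  L2 = {3}
first hit 3 at d=2 via a·a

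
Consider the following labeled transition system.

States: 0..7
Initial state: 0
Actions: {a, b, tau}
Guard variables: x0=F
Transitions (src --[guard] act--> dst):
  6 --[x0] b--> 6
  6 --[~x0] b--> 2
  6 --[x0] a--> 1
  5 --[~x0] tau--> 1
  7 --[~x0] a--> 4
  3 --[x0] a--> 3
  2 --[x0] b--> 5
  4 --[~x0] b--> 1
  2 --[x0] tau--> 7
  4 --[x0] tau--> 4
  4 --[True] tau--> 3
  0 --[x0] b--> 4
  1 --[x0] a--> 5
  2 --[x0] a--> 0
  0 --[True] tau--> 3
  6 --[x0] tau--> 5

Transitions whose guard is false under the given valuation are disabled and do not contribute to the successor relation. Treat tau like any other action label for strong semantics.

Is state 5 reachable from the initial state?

After dropping false guards: 6 live edges.
depth 0: {0}
depth 1: {3}  cumulative {0,3}
R = {0,3}

Answer: UNREACHABLE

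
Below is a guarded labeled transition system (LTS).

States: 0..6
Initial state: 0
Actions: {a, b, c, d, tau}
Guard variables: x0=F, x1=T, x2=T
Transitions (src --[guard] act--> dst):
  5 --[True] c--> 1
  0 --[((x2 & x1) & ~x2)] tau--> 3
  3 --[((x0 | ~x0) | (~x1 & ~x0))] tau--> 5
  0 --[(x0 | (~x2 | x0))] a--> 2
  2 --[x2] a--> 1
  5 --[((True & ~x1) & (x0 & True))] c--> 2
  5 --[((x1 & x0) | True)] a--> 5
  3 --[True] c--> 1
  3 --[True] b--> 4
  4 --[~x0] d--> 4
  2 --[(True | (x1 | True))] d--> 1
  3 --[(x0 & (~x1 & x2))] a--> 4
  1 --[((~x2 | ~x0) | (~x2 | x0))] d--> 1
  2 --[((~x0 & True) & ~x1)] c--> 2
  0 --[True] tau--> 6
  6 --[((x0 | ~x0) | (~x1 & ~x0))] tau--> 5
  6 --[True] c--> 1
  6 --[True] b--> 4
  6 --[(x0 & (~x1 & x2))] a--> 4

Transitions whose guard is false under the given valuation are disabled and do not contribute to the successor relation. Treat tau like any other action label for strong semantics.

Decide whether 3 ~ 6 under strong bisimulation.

Bisimulation quotient by refinement:
  π0 = {{0,1,2,3,4,5,6}}
  π1 = {{0},{1,4},{2},{3,6},{5}}
5 equivalence class(es) (converged in 2)
class of 3: {3,6}; class of 6: {3,6}

Answer: BISIMILAR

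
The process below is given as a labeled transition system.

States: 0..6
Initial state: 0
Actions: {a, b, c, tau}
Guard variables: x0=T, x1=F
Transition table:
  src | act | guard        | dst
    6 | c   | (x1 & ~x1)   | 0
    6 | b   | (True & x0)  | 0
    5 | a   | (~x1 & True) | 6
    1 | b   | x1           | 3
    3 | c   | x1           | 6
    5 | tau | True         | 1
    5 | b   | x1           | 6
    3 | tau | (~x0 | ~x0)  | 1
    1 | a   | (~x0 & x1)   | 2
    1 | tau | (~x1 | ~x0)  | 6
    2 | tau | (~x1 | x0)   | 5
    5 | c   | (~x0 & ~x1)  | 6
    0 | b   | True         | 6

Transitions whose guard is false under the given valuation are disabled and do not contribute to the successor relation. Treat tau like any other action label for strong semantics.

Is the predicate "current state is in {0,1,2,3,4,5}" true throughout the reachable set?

Answer: INVARIANT VIOLATED at state 6

Trace:
Allowed set {0,1,2,3,4,5}
Reachable = {0,6}
  0: ✓
  6: VIOLATES
witness against invariant: b → 6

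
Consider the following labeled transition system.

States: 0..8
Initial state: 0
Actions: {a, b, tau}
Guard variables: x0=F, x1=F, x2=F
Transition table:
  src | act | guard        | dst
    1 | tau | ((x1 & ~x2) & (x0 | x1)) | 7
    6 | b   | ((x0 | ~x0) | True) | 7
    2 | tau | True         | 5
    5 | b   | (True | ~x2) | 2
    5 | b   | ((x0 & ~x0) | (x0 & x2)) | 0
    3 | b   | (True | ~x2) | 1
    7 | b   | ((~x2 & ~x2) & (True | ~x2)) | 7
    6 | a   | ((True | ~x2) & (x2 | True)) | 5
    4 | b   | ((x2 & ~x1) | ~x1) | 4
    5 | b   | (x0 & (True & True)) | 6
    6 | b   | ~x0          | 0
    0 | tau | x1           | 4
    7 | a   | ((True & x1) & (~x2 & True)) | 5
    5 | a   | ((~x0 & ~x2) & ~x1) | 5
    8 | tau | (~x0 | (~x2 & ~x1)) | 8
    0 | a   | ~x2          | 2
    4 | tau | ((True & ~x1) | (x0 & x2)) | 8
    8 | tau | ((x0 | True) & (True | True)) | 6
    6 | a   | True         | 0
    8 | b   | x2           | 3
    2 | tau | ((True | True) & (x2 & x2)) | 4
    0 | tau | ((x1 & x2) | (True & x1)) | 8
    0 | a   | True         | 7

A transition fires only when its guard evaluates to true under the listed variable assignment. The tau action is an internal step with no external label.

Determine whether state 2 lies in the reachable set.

15 transition(s) survive guard evaluation.
Layer 0: {0}
Layer 1: {2,7}  cumulative {0,2,7}
Layer 2: {5}  cumulative {0,2,5,7}
Reach set: {0,2,5,7}
Path to 2: a

Answer: REACHABLE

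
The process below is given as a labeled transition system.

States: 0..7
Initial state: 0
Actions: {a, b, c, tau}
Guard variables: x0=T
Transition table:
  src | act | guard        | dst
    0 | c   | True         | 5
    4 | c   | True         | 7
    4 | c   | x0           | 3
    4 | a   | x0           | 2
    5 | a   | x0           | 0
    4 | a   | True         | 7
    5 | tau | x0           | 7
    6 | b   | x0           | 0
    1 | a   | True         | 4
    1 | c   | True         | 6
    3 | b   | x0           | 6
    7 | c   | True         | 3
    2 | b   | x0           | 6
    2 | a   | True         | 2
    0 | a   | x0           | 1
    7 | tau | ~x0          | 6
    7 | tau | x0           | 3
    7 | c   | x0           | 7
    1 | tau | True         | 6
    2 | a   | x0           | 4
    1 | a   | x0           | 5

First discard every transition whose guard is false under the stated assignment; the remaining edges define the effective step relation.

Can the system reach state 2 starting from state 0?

Answer: REACHABLE

Working:
20 transition(s) survive guard evaluation.
L0 = {0}
L1 = {1,5}  cumulative {0,1,5}
L2 = {4,6,7}  cumulative {0,1,4,5,6,7}
L3 = {2,3}  cumulative {0,1,2,3,4,5,6,7}
R = {0,1,2,3,4,5,6,7}
Path to 2: a·a·a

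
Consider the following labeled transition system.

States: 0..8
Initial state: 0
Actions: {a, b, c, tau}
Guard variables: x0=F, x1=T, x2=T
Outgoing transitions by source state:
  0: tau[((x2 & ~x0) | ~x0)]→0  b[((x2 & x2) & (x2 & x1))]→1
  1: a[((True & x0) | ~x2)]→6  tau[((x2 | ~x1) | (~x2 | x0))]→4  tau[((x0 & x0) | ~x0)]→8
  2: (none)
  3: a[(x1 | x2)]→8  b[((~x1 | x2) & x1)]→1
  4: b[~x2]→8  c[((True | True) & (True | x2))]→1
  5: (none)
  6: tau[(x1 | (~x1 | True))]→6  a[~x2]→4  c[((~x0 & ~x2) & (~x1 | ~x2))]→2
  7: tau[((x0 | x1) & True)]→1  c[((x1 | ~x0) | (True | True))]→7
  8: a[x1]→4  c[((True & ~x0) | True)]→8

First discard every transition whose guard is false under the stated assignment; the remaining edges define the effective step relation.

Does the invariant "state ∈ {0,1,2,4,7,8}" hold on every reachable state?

Safe = {0,1,2,4,7,8}
Reachable = {0,1,4,8}
  0: safe
  1: safe
  4: safe
  8: safe

Answer: INVARIANT HOLDS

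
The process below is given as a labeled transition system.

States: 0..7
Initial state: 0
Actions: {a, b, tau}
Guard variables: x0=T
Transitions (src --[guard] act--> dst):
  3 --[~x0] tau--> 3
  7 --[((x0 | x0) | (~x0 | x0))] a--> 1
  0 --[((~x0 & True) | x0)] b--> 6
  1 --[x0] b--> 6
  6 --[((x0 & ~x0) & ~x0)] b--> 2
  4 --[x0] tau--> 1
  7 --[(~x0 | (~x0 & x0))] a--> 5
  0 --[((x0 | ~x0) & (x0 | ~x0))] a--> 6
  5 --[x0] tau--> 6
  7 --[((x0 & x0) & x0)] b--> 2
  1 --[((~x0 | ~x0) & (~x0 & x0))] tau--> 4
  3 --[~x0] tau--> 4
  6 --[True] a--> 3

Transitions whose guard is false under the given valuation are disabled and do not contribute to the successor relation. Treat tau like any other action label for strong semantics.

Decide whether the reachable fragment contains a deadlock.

Answer: DEADLOCK at state 3

Trace:
R = {0,3,6}
  0: a→6  b→6  [deg 2]
  3: ∅  [deadlock]
  6: a→3  [deg 1]
trace reaching 3: b·a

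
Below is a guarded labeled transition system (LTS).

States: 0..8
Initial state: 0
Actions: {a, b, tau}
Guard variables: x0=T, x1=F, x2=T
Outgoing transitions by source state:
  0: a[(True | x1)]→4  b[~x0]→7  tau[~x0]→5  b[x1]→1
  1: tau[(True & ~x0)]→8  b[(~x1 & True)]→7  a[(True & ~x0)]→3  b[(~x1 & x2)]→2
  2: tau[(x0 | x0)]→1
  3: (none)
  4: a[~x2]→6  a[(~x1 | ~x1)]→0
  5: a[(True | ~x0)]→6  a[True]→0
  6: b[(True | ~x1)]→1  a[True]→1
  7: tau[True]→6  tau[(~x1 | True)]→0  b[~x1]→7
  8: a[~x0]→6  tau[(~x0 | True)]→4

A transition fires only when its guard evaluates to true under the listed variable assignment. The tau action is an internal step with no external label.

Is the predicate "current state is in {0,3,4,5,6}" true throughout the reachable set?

Inv-set: {0,3,4,5,6}
R = {0,4}
  0: safe
  4: safe

Answer: INVARIANT HOLDS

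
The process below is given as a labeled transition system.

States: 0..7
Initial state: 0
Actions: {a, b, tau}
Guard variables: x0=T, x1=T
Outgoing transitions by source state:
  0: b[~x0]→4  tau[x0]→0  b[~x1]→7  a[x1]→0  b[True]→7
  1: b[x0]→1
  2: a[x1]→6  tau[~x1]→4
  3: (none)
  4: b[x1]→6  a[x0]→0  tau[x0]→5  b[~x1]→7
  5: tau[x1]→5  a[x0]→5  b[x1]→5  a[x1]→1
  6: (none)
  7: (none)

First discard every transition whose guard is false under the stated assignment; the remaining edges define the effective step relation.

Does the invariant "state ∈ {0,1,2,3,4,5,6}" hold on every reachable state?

Answer: INVARIANT VIOLATED at state 7

Trace:
Inv-set: {0,1,2,3,4,5,6}
Reach set: {0,7}
  0: ok
  7: VIOLATES
counterexample path to 7: b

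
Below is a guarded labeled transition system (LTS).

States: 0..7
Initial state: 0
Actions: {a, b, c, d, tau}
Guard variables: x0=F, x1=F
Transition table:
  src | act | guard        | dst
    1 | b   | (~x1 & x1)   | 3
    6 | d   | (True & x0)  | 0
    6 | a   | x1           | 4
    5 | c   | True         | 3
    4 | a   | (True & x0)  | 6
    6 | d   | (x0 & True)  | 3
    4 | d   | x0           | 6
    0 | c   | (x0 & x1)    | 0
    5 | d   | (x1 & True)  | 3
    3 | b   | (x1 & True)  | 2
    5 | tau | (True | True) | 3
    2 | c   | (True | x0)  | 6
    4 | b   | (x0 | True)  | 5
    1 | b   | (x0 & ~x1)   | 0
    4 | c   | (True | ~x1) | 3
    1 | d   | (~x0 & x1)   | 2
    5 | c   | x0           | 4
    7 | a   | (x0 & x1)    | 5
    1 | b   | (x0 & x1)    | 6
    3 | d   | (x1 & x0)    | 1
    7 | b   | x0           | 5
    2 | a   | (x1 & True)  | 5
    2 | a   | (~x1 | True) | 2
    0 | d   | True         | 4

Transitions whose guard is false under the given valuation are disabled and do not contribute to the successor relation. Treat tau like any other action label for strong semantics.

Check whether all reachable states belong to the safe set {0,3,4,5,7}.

Answer: INVARIANT HOLDS

Analysis:
Safe = {0,3,4,5,7}
Reach set: {0,3,4,5}
  0: ✓
  3: ✓
  4: ✓
  5: ✓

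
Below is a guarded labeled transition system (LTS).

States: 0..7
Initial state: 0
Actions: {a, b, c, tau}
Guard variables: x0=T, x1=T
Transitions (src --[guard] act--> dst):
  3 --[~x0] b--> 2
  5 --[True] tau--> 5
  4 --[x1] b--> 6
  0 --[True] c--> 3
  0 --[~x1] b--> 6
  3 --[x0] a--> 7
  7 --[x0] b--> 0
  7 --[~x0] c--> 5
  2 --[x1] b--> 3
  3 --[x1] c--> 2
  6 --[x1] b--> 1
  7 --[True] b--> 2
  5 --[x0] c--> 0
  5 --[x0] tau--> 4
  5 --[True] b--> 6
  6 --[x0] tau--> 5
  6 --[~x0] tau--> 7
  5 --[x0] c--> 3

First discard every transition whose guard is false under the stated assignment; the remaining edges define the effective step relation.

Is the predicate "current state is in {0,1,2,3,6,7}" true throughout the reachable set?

Answer: INVARIANT HOLDS

Trace:
Safe = {0,1,2,3,6,7}
R = {0,2,3,7}
  0: ✓
  2: ✓
  3: ✓
  7: ✓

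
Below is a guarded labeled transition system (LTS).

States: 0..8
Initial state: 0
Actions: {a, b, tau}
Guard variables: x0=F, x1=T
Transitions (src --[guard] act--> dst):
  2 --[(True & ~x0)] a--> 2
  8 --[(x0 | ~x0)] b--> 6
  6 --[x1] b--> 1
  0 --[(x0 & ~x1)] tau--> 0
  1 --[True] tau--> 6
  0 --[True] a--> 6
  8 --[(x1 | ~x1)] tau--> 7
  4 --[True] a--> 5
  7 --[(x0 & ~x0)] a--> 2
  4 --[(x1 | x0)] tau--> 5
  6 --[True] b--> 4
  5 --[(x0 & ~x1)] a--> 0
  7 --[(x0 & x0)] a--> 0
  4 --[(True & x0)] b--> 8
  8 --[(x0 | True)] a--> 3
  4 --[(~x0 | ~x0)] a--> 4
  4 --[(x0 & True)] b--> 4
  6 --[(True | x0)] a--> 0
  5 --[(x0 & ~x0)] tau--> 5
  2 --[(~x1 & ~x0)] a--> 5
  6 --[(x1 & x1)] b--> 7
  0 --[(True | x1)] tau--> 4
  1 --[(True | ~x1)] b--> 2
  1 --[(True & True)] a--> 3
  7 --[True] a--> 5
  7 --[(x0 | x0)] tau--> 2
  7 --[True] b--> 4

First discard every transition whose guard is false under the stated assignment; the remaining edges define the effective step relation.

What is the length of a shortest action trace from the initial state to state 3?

Answer: 3

Trace:
Layered search for 3:
  Layer 0: {0}
  Layer 1: {4,6}
  Layer 2: {1,5,7}
  Layer 3: {2,3}
3 enters at depth 3; path a·b·a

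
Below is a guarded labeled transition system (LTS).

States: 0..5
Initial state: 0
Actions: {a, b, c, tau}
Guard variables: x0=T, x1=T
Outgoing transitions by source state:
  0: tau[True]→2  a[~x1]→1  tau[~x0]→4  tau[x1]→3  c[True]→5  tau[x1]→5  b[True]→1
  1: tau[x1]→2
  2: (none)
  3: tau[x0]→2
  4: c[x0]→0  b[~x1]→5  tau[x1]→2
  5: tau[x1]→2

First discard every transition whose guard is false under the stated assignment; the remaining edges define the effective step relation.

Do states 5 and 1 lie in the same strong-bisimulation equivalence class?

Bisimulation quotient by refinement:
  P[0] = {{0,1,2,3,4,5}}
  P[1] = {{0},{1,3,5},{2},{4}}
4 equivalence class(es) (converged in 2)
class of 5: {1,3,5}; class of 1: {1,3,5}

Answer: BISIMILAR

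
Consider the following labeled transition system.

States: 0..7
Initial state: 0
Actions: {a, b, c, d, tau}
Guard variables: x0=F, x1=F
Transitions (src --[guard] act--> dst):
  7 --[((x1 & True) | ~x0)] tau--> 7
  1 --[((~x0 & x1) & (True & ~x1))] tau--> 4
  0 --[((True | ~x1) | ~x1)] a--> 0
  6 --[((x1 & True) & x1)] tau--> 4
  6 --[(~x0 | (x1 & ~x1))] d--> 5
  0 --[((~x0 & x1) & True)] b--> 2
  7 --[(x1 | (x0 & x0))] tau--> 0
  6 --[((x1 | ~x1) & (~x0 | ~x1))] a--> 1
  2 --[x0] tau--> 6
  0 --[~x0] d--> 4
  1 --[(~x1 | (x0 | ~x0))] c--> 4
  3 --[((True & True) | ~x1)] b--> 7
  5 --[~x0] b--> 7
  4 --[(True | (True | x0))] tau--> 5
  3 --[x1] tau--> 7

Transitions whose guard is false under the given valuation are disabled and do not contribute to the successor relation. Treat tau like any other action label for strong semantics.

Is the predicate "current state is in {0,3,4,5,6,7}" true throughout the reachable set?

Safe = {0,3,4,5,6,7}
Reach set: {0,4,5,7}
  0: ok
  4: ok
  5: ok
  7: ok

Answer: INVARIANT HOLDS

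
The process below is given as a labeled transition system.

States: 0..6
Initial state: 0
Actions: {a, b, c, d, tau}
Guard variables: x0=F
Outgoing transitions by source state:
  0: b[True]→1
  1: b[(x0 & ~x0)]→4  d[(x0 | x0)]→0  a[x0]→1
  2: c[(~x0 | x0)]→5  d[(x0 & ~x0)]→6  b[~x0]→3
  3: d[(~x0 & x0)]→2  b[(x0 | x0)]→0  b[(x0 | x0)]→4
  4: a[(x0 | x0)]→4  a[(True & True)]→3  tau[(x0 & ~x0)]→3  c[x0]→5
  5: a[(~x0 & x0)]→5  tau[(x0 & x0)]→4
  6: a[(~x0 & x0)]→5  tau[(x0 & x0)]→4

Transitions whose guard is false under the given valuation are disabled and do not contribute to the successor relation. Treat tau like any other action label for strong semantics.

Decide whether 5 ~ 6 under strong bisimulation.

Answer: BISIMILAR

Working:
Refine partition for ~:
  round 0: {{0,1,2,3,4,5,6}}
  round 1: {{0},{1,3,5,6},{2},{4}}
4 equivalence class(es) (converged in 2)
[5]={1,3,5,6}  [6]={1,3,5,6}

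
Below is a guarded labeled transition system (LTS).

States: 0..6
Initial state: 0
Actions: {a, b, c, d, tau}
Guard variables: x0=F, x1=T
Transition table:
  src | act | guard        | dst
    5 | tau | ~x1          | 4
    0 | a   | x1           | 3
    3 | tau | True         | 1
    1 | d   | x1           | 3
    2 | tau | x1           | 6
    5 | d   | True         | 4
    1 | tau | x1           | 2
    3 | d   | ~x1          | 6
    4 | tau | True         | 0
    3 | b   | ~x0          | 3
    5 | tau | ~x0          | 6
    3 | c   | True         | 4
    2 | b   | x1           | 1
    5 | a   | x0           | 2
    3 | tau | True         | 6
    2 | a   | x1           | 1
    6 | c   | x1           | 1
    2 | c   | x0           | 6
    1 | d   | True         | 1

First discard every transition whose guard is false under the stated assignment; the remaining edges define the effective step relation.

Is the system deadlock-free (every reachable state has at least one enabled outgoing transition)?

R = {0,1,2,3,4,6}
  0: a→3  [1 exit(s)]
  1: d→1  d→3  tau→2  [3 exit(s)]
  2: a→1  b→1  tau→6  [3 exit(s)]
  3: b→3  c→4  tau→1  tau→6  [4 exit(s)]
  4: tau→0  [1 exit(s)]
  6: c→1  [1 exit(s)]

Answer: DEADLOCK-FREE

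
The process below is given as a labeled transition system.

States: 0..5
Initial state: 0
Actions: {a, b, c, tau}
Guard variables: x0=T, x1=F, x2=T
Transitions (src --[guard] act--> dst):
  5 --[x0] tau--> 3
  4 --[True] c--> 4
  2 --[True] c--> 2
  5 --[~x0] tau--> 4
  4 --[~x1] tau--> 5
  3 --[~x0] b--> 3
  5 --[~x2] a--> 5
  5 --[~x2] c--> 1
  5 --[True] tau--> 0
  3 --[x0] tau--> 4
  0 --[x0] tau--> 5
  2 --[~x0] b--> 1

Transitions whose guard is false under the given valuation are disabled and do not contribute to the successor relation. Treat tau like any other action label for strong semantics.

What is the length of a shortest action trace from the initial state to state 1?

Answer: UNREACHABLE

Trace:
Layered search for 1:
  Layer 0: {0}
  Layer 1: {5}
  Layer 2: {3}
  Layer 3: {4}
1 never appears.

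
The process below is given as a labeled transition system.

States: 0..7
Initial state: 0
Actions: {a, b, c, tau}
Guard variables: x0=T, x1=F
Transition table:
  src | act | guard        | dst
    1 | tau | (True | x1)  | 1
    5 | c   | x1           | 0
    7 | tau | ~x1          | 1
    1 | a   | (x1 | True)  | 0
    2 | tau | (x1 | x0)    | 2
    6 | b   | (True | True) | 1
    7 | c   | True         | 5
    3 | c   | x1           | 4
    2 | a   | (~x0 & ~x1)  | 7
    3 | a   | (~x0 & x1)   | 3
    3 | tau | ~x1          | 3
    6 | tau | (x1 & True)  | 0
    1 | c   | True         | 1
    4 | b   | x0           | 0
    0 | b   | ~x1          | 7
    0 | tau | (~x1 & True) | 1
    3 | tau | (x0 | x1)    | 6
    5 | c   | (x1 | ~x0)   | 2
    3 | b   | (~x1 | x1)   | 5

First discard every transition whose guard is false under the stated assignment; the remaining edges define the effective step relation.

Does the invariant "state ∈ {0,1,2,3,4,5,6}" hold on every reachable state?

Safe = {0,1,2,3,4,5,6}
R = {0,1,5,7}
  0: ✓
  1: ✓
  5: ✓
  7: ✗ unsafe
witness against invariant: b → 7

Answer: INVARIANT VIOLATED at state 7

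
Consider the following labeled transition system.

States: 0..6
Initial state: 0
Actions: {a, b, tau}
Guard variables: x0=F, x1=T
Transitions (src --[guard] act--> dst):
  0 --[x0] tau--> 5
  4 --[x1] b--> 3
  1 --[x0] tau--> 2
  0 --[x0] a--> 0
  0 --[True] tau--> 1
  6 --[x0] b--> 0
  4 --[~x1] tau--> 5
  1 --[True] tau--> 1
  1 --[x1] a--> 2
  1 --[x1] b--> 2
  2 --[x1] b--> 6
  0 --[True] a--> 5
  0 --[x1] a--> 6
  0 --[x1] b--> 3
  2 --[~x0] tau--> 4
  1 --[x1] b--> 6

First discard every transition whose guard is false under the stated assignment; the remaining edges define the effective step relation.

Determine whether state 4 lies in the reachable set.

After dropping false guards: 11 live edges.
depth 0: {0}
depth 1: {1,3,5,6}  cumulative {0,1,3,5,6}
depth 2: {2}  cumulative {0,1,2,3,5,6}
depth 3: {4}  cumulative {0,1,2,3,4,5,6}
Reachable = {0,1,2,3,4,5,6}
trace reaching 4: tau·a·tau

Answer: REACHABLE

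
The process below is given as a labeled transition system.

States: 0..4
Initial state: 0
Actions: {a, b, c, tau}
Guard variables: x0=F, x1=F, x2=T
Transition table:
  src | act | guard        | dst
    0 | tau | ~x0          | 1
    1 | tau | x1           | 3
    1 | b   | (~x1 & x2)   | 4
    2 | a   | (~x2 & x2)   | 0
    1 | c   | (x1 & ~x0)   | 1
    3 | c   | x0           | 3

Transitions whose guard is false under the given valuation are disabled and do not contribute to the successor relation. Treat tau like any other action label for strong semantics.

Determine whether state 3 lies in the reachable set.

Answer: UNREACHABLE

Working:
After dropping false guards: 2 live edges.
depth 0: {0}
depth 1: {1}  total {0,1}
depth 2: {4}  total {0,1,4}
Reach set: {0,1,4}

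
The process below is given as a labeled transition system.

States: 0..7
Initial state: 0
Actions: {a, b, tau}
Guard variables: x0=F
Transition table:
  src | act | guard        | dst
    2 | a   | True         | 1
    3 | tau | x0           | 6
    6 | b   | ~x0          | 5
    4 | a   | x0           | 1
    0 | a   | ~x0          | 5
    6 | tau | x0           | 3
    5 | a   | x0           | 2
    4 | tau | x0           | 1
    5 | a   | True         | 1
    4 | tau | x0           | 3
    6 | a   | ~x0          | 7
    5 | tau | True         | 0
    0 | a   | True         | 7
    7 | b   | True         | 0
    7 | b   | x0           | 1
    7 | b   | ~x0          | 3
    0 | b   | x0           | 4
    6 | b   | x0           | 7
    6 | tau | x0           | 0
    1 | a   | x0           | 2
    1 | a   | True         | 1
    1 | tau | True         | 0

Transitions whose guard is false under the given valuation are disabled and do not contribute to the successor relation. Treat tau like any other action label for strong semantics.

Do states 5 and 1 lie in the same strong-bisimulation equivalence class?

Refine partition for ~:
  π0 = {{0,1,2,3,4,5,6,7}}
  π1 = {{0,2},{1,5},{3,4},{6},{7}}
  π2 = {{0},{1,5},{2},{3,4},{6},{7}}
6 equivalence class(es) (converged in 3)
[5]={1,5}  [1]={1,5}

Answer: BISIMILAR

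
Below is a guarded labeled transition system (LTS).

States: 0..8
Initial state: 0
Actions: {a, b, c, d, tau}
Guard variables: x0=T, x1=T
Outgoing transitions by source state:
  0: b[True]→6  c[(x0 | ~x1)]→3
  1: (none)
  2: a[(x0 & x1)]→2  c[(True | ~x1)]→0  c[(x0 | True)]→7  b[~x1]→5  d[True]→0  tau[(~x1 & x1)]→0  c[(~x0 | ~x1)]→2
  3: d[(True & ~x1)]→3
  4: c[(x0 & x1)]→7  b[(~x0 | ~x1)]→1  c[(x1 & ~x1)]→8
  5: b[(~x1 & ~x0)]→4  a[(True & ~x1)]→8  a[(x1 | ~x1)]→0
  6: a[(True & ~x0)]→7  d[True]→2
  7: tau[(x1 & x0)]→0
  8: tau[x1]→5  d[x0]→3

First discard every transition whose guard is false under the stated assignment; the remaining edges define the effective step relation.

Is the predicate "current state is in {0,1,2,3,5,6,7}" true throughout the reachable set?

Inv-set: {0,1,2,3,5,6,7}
Reachable = {0,2,3,6,7}
  0: ok
  2: ok
  3: ok
  6: ok
  7: ok

Answer: INVARIANT HOLDS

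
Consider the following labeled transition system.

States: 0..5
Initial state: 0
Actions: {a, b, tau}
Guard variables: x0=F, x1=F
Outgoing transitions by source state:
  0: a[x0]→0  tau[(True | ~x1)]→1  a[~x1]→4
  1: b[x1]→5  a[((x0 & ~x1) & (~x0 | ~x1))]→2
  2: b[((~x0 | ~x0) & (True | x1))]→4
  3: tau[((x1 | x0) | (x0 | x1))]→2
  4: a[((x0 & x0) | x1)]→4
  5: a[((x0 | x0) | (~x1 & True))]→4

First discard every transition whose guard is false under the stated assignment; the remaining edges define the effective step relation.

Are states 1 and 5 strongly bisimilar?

Answer: NOT BISIMILAR

Working:
Refine partition for ~:
  P[0] = {{0,1,2,3,4,5}}
  P[1] = {{0},{1,3,4},{2},{5}}
stable after 2 split(s): 4 block(s)
class of 1: {1,3,4}; class of 5: {5}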